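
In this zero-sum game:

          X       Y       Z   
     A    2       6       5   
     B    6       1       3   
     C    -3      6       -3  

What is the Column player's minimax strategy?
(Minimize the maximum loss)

Column should play Z, value = 5

Work:
Column player minimizes Row's maximum payoff:
Column X: max payoff to Row = 6
Column Y: max payoff to Row = 6
Column Z: max payoff to Row = 5
Minimum is 5, achieved by column Z.
Minimax strategy: Z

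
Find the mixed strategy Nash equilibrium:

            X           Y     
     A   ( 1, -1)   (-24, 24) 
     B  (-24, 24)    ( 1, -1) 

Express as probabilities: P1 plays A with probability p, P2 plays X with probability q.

p = 0.5, q = 0.5

Work:
Find probabilities that make opponent indifferent:
P2 chooses q to make P1 indifferent between A and B
P1 chooses p to make P2 indifferent between X and Y
Mixed NE: P1 plays (A: 0.5, B: 0.5), P2 plays (X: 0.5, Y: 0.5)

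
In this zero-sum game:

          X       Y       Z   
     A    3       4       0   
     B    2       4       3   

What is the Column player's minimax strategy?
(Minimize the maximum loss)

Column should play X or Z (all achieve the minimum), value = 3

Work:
Column player minimizes Row's maximum payoff:
Column X: max payoff to Row = 3
Column Y: max payoff to Row = 4
Column Z: max payoff to Row = 3
Minimum is 3, achieved by columns X, Z (tied).
Each of X or Z is a minimax strategy.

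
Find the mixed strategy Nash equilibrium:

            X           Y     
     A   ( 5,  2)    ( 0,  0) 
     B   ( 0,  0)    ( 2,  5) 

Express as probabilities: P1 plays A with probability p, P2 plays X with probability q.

p = 0.7143, q = 0.2857

Work:
Find probabilities that make opponent indifferent:
P2 chooses q to make P1 indifferent between A and B
P1 chooses p to make P2 indifferent between X and Y
Mixed NE: P1 plays (A: 0.7143, B: 0.2857), P2 plays (X: 0.2857, Y: 0.7143)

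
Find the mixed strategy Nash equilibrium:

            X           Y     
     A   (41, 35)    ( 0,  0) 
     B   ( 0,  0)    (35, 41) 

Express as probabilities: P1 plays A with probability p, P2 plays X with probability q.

p = 0.5395, q = 0.4605

Work:
Find probabilities that make opponent indifferent:
P2 chooses q to make P1 indifferent between A and B
P1 chooses p to make P2 indifferent between X and Y
Mixed NE: P1 plays (A: 0.5395, B: 0.4605), P2 plays (X: 0.4605, Y: 0.5395)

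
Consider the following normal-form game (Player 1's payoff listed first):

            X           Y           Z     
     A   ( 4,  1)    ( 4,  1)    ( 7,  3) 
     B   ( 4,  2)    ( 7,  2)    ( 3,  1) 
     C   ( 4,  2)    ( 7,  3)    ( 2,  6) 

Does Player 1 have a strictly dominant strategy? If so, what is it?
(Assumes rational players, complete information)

No strictly dominant strategy exists for Player 1

Work:
A strategy strictly dominates another if it gives a strictly higher payoff against every opponent action. Compare each pair of P1's strategies column-by-column:
  A vs B: [4 vs 4, 4 vs 7, 7 vs 3] → A does not strictly dominate B (column X: 4 ≤ 4)
  A vs C: [4 vs 4, 4 vs 7, 7 vs 2] → A does not strictly dominate C (column X: 4 ≤ 4)
  B vs A: [4 vs 4, 7 vs 4, 3 vs 7] → B does not strictly dominate A (column X: 4 ≤ 4)
  B vs C: [4 vs 4, 7 vs 7, 3 vs 2] → B does not strictly dominate C (column X: 4 ≤ 4)
  C vs A: [4 vs 4, 7 vs 4, 2 vs 7] → C does not strictly dominate A (column X: 4 ≤ 4)
  C vs B: [4 vs 4, 7 vs 7, 2 vs 3] → C does not strictly dominate B (column X: 4 ≤ 4)
No single strategy strictly dominates all others → no strictly dominant strategy.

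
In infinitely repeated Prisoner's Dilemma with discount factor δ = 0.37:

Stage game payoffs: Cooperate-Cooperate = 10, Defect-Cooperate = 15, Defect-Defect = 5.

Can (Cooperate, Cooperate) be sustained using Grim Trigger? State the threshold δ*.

δ* = 0.5; since δ = 0.37 < 0.5, cooperation cannot be sustained

Work:
For Grim Trigger:
Cooperate forever: 10/(1-δ)
Defect then punished: 15 + 5·δ/(1-δ)
Need: 10/(1-δ) ≥ 15 + 5·δ/(1-δ)
Solving: δ ≥ (T-R)/(T-P) = (15-10)/(15-5) = 0.5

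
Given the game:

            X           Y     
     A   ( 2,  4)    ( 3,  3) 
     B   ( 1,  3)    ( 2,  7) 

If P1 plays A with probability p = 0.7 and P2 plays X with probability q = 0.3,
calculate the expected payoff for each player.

E[P1] = 2.4, E[P2] = 4.05

Work:
E[P1] = p·q·π₁(A,X) + p·(1-q)·π₁(A,Y) + (1-p)·q·π₁(B,X) + (1-p)·(1-q)·π₁(B,Y)
= 0.7·0.3·2 + 0.7·0.7·3 + 0.3·0.3·1 + 0.3·0.7·2
= 2.4

E[P2] = 4.05 (similar calculation)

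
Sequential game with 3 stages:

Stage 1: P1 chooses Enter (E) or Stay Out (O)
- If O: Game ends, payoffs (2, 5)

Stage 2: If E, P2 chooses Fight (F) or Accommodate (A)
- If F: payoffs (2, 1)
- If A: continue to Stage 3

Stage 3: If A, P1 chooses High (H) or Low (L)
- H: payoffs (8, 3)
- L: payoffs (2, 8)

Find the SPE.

SPE: (E, A, H); Outcome (8, 3)

Work:
Stage 3: P1 chooses H (8 vs 2)
Stage 2: P2: F->1, A->3 (anticipating H). Choose A
Stage 1: P1: O->2, E->8 (anticipating A, H). Choose E
SPE path: E -> A -> H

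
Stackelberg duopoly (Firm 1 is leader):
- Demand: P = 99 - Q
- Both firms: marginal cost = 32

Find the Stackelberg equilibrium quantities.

q₁* (leader) = 33.5, q₂* (follower) = 16.75

Work:
Follower's reaction: q₂ = (a - c - q₁)/2
Leader substitutes: π₁ = q₁·(a - q₁ - (a-c-q₁)/2 - c)
FOC: q₁* = (99 - 32)/2 = 33.50
Then: q₂* = (99 - 32 - 33.5)/2 = 16.75
Leader has first-mover advantage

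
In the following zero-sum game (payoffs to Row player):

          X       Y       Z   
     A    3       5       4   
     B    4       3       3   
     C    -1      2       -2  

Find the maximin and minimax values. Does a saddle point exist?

Maximin = 3, Minimax = 4, Saddle: False

Work:
Row minimums: [3, 3, -2] → maximin = 3
Column maximums: [4, 5, 4] → minimax = 4
No saddle point (maximin ≠ minimax). Mixed strategy needed.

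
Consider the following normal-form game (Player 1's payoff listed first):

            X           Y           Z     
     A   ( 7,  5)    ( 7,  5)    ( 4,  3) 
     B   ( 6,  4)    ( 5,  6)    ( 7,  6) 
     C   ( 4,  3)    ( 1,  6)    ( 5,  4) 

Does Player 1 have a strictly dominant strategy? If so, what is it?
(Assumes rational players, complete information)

No strictly dominant strategy exists for Player 1

Work:
A strategy strictly dominates another if it gives a strictly higher payoff against every opponent action. Compare each pair of P1's strategies column-by-column:
  A vs B: [7 vs 6, 7 vs 5, 4 vs 7] → A does not strictly dominate B (column Z: 4 ≤ 7)
  A vs C: [7 vs 4, 7 vs 1, 4 vs 5] → A does not strictly dominate C (column Z: 4 ≤ 5)
  B vs A: [6 vs 7, 5 vs 7, 7 vs 4] → B does not strictly dominate A (column X: 6 ≤ 7)
  B vs C: [6 vs 4, 5 vs 1, 7 vs 5] → B strictly dominates C
  C vs A: [4 vs 7, 1 vs 7, 5 vs 4] → C does not strictly dominate A (column X: 4 ≤ 7)
  C vs B: [4 vs 6, 1 vs 5, 5 vs 7] → C does not strictly dominate B (column X: 4 ≤ 6)
No single strategy strictly dominates all others → no strictly dominant strategy.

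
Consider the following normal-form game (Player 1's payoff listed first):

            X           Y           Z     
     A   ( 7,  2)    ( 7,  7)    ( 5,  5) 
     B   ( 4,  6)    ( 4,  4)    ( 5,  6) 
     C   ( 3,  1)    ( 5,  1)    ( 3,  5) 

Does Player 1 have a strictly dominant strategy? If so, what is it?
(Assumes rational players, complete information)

No strictly dominant strategy exists for Player 1

Work:
A strategy strictly dominates another if it gives a strictly higher payoff against every opponent action. Compare each pair of P1's strategies column-by-column:
  A vs B: [7 vs 4, 7 vs 4, 5 vs 5] → A does not strictly dominate B (column Z: 5 ≤ 5)
  A vs C: [7 vs 3, 7 vs 5, 5 vs 3] → A strictly dominates C
  B vs A: [4 vs 7, 4 vs 7, 5 vs 5] → B does not strictly dominate A (column X: 4 ≤ 7)
  B vs C: [4 vs 3, 4 vs 5, 5 vs 3] → B does not strictly dominate C (column Y: 4 ≤ 5)
  C vs A: [3 vs 7, 5 vs 7, 3 vs 5] → C does not strictly dominate A (column X: 3 ≤ 7)
  C vs B: [3 vs 4, 5 vs 4, 3 vs 5] → C does not strictly dominate B (column X: 3 ≤ 4)
No single strategy strictly dominates all others → no strictly dominant strategy.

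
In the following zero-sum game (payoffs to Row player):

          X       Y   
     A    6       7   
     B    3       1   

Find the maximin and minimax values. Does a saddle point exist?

Maximin = 6, Minimax = 6, Saddle: True

Work:
Row minimums: [6, 1] → maximin = 6
Column maximums: [6, 7] → minimax = 6
Saddle point exists! Game value = 6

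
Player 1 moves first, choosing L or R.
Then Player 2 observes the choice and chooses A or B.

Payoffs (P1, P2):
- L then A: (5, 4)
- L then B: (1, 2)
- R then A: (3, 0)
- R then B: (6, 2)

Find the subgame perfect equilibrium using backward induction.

P1 plays R, P2 plays A after L and B after R; Payoff (6, 2)

Work:
Backward induction:
After L: P2 chooses A → P1 gets 5
After R: P2 chooses B → P1 gets 6
P1 chooses R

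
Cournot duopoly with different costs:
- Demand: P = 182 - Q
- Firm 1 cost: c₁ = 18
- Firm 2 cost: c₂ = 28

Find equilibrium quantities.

q₁* = 58.0, q₂* = 48.0

Work:
Reaction: q₁ = (182 - 18 - q₂)/2
Reaction: q₂ = (182 - 28 - q₁)/2
Solve simultaneously:
q₁* = (182 - 2×18 + 28)/3 = 58.0
q₂* = (182 - 2×28 + 18)/3 = 48.0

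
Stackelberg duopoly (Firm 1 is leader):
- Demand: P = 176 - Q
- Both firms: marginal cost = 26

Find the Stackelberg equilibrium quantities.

q₁* (leader) = 75.0, q₂* (follower) = 37.5

Work:
Follower's reaction: q₂ = (a - c - q₁)/2
Leader substitutes: π₁ = q₁·(a - q₁ - (a-c-q₁)/2 - c)
FOC: q₁* = (176 - 26)/2 = 75.00
Then: q₂* = (176 - 26 - 75.0)/2 = 37.50
Leader has first-mover advantage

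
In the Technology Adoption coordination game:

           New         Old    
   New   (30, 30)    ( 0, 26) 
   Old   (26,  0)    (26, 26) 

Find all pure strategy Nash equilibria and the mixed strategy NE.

Pure NE: (New, New) and (Old, Old); Mixed NE: p = 0.8667, q = 0.8667

Work:
Check pure NE:
(New, New): (30, 30) - no unilateral deviation beneficial
(Old, Old): (26, 26) - no unilateral deviation beneficial
Mixed NE: P1 plays New with p = 0.8667, P2 plays New with q = 0.8667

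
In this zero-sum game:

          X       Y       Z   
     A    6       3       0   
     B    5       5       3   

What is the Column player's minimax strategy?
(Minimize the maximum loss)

Column should play Z, value = 3

Work:
Column player minimizes Row's maximum payoff:
Column X: max payoff to Row = 6
Column Y: max payoff to Row = 5
Column Z: max payoff to Row = 3
Minimum is 3, achieved by column Z.
Minimax strategy: Z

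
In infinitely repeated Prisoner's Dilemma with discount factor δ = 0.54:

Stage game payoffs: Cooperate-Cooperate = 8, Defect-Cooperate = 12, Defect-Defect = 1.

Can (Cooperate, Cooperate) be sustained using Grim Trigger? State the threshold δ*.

δ* = 0.3636; since δ = 0.54 ≥ 0.3636, cooperation can be sustained

Work:
For Grim Trigger:
Cooperate forever: 8/(1-δ)
Defect then punished: 12 + 1·δ/(1-δ)
Need: 8/(1-δ) ≥ 12 + 1·δ/(1-δ)
Solving: δ ≥ (T-R)/(T-P) = (12-8)/(12-1) = 0.3636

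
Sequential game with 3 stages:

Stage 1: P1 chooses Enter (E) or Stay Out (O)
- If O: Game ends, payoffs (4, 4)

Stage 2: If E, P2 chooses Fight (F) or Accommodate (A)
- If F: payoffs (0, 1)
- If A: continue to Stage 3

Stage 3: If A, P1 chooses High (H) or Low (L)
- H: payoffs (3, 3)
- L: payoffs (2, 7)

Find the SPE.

SPE: (O, A, H); Outcome (4, 4)

Work:
Stage 3: P1 chooses H (3 vs 2)
Stage 2: P2: F->1, A->3 (anticipating H). Choose A
Stage 1: P1: O->4, E->3 (anticipating A, H). Choose O
SPE path: O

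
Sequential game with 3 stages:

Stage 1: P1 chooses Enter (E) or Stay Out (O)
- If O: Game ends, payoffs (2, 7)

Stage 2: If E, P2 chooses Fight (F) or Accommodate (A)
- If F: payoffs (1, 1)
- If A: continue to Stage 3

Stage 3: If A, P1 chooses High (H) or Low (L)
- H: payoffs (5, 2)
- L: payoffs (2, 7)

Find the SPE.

SPE: (E, A, H); Outcome (5, 2)

Work:
Stage 3: P1 chooses H (5 vs 2)
Stage 2: P2: F->1, A->2 (anticipating H). Choose A
Stage 1: P1: O->2, E->5 (anticipating A, H). Choose E
SPE path: E -> A -> H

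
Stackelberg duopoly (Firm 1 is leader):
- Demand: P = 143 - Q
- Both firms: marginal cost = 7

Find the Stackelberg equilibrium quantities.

q₁* (leader) = 68.0, q₂* (follower) = 34.0

Work:
Follower's reaction: q₂ = (a - c - q₁)/2
Leader substitutes: π₁ = q₁·(a - q₁ - (a-c-q₁)/2 - c)
FOC: q₁* = (143 - 7)/2 = 68.00
Then: q₂* = (143 - 7 - 68.0)/2 = 34.00
Leader has first-mover advantage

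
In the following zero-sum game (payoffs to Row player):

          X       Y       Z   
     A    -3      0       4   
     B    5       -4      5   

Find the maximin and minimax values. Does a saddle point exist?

Maximin = -3, Minimax = 0, Saddle: False

Work:
Row minimums: [-3, -4] → maximin = -3
Column maximums: [5, 0, 5] → minimax = 0
No saddle point (maximin ≠ minimax). Mixed strategy needed.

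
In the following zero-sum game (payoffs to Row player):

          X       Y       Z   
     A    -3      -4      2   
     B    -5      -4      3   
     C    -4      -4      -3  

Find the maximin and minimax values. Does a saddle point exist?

Maximin = -4, Minimax = -4, Saddle: True

Work:
Row minimums: [-4, -5, -4] → maximin = -4
Column maximums: [-3, -4, 3] → minimax = -4
Saddle point exists! Game value = -4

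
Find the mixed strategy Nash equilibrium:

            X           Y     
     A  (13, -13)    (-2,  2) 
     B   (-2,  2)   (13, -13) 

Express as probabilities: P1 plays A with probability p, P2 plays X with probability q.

p = 0.5, q = 0.5

Work:
Find probabilities that make opponent indifferent:
P2 chooses q to make P1 indifferent between A and B
P1 chooses p to make P2 indifferent between X and Y
Mixed NE: P1 plays (A: 0.5, B: 0.5), P2 plays (X: 0.5, Y: 0.5)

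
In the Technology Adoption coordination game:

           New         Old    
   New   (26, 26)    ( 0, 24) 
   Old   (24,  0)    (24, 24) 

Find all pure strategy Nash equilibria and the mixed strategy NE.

Pure NE: (New, New) and (Old, Old); Mixed NE: p = 0.9231, q = 0.9231

Work:
Check pure NE:
(New, New): (26, 26) - no unilateral deviation beneficial
(Old, Old): (24, 24) - no unilateral deviation beneficial
Mixed NE: P1 plays New with p = 0.9231, P2 plays New with q = 0.9231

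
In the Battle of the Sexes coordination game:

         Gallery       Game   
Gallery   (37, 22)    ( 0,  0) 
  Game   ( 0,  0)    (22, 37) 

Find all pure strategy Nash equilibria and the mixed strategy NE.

Pure NE: (Gallery, Gallery) and (Game, Game); Mixed NE: p = 0.6271, q = 0.3729

Work:
Check pure NE:
(Gallery, Gallery): (37, 22) - no unilateral deviation beneficial
(Game, Game): (22, 37) - no unilateral deviation beneficial
Mixed NE: P1 plays Gallery with p = 0.6271, P2 plays Gallery with q = 0.3729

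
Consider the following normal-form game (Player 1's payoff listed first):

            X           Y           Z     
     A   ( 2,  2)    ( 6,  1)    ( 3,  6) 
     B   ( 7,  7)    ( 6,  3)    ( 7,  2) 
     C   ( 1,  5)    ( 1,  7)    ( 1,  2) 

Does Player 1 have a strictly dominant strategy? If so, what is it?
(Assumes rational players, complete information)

No strictly dominant strategy exists for Player 1

Work:
A strategy strictly dominates another if it gives a strictly higher payoff against every opponent action. Compare each pair of P1's strategies column-by-column:
  A vs B: [2 vs 7, 6 vs 6, 3 vs 7] → A does not strictly dominate B (column X: 2 ≤ 7)
  A vs C: [2 vs 1, 6 vs 1, 3 vs 1] → A strictly dominates C
  B vs A: [7 vs 2, 6 vs 6, 7 vs 3] → B does not strictly dominate A (column Y: 6 ≤ 6)
  B vs C: [7 vs 1, 6 vs 1, 7 vs 1] → B strictly dominates C
  C vs A: [1 vs 2, 1 vs 6, 1 vs 3] → C does not strictly dominate A (column X: 1 ≤ 2)
  C vs B: [1 vs 7, 1 vs 6, 1 vs 7] → C does not strictly dominate B (column X: 1 ≤ 7)
No single strategy strictly dominates all others → no strictly dominant strategy.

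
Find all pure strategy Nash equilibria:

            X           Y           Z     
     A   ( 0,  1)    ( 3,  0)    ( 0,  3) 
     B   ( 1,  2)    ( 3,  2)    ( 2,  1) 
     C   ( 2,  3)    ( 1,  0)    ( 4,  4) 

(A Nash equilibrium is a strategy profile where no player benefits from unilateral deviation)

Nash equilibrium: (B, Y), (C, Z)

Work:
Best responses:
  P1 vs X: payoffs [0, 1, 2] → best response C (payoff 2)
  P1 vs Y: payoffs [3, 3, 1] → best response A/B (payoff 3)
  P1 vs Z: payoffs [0, 2, 4] → best response C (payoff 4)
  P2 vs A: payoffs [1, 0, 3] → best response Z (payoff 3)
  P2 vs B: payoffs [2, 2, 1] → best response X/Y (payoff 2)
  P2 vs C: payoffs [3, 0, 4] → best response Z (payoff 4)
Mutual best responses: (B,Y), (C,Z) → Nash equilibria.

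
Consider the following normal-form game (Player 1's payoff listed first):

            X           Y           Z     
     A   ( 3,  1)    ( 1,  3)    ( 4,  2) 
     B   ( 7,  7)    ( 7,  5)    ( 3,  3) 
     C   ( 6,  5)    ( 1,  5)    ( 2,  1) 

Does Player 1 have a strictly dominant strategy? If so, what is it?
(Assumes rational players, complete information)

No strictly dominant strategy exists for Player 1

Work:
A strategy strictly dominates another if it gives a strictly higher payoff against every opponent action. Compare each pair of P1's strategies column-by-column:
  A vs B: [3 vs 7, 1 vs 7, 4 vs 3] → A does not strictly dominate B (column X: 3 ≤ 7)
  A vs C: [3 vs 6, 1 vs 1, 4 vs 2] → A does not strictly dominate C (column X: 3 ≤ 6)
  B vs A: [7 vs 3, 7 vs 1, 3 vs 4] → B does not strictly dominate A (column Z: 3 ≤ 4)
  B vs C: [7 vs 6, 7 vs 1, 3 vs 2] → B strictly dominates C
  C vs A: [6 vs 3, 1 vs 1, 2 vs 4] → C does not strictly dominate A (column Y: 1 ≤ 1)
  C vs B: [6 vs 7, 1 vs 7, 2 vs 3] → C does not strictly dominate B (column X: 6 ≤ 7)
No single strategy strictly dominates all others → no strictly dominant strategy.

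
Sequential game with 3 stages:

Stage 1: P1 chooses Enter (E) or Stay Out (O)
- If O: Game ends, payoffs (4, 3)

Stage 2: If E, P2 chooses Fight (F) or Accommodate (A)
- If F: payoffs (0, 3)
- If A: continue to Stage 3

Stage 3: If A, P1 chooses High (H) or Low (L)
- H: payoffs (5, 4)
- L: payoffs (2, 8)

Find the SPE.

SPE: (E, A, H); Outcome (5, 4)

Work:
Stage 3: P1 chooses H (5 vs 2)
Stage 2: P2: F->3, A->4 (anticipating H). Choose A
Stage 1: P1: O->4, E->5 (anticipating A, H). Choose E
SPE path: E -> A -> H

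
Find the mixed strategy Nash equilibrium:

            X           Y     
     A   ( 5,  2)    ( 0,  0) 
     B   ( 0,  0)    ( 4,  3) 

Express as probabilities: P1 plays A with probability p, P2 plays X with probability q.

p = 0.6, q = 0.4444

Work:
Find probabilities that make opponent indifferent:
P2 chooses q to make P1 indifferent between A and B
P1 chooses p to make P2 indifferent between X and Y
Mixed NE: P1 plays (A: 0.6, B: 0.4), P2 plays (X: 0.4444, Y: 0.5556)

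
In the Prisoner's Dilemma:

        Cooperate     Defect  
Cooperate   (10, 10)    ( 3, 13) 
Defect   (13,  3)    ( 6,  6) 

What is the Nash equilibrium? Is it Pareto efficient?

(Defect, Defect) is NE; not Pareto efficient

Work:
Defect dominates Cooperate for both players:
If P2 cooperates: Defect (13) > Cooperate (10)
If P2 defects: Defect (6) > Cooperate (3)
NE: (Defect, Defect) with payoff (6, 6)
But (Cooperate, Cooperate) = (10, 10) Pareto dominates (6, 6)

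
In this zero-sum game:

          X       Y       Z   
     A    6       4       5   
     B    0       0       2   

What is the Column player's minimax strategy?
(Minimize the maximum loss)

Column should play Y, value = 4

Work:
Column player minimizes Row's maximum payoff:
Column X: max payoff to Row = 6
Column Y: max payoff to Row = 4
Column Z: max payoff to Row = 5
Minimum is 4, achieved by column Y.
Minimax strategy: Y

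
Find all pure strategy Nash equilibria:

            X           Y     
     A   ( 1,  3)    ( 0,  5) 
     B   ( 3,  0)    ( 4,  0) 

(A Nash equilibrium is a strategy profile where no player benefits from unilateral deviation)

Nash equilibrium: (B, X), (B, Y)

Work:
Best responses:
  P1 vs X: payoffs [1, 3] → best response B (payoff 3)
  P1 vs Y: payoffs [0, 4] → best response B (payoff 4)
  P2 vs A: payoffs [3, 5] → best response Y (payoff 5)
  P2 vs B: payoffs [0, 0] → best response X/Y (payoff 0)
Mutual best responses: (B,X), (B,Y) → Nash equilibria.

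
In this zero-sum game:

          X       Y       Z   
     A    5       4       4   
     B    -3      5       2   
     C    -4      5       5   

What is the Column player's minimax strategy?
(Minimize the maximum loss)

Column should play X or Y or Z (all achieve the minimum), value = 5

Work:
Column player minimizes Row's maximum payoff:
Column X: max payoff to Row = 5
Column Y: max payoff to Row = 5
Column Z: max payoff to Row = 5
Minimum is 5, achieved by columns X, Y, Z (tied).
Each of X or Y or Z is a minimax strategy.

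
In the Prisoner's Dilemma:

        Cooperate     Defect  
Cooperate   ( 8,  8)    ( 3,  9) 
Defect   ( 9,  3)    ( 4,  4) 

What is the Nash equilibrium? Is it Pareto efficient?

(Defect, Defect) is NE; not Pareto efficient

Work:
Defect dominates Cooperate for both players:
If P2 cooperates: Defect (9) > Cooperate (8)
If P2 defects: Defect (4) > Cooperate (3)
NE: (Defect, Defect) with payoff (4, 4)
But (Cooperate, Cooperate) = (8, 8) Pareto dominates (4, 4)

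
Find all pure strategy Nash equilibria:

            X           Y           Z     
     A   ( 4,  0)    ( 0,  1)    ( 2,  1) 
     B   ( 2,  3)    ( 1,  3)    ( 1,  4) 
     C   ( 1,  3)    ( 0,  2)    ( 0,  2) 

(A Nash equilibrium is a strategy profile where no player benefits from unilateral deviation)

Nash equilibrium: (A, Z)

Work:
Best responses:
  P1 vs X: payoffs [4, 2, 1] → best response A (payoff 4)
  P1 vs Y: payoffs [0, 1, 0] → best response B (payoff 1)
  P1 vs Z: payoffs [2, 1, 0] → best response A (payoff 2)
  P2 vs A: payoffs [0, 1, 1] → best response Y/Z (payoff 1)
  P2 vs B: payoffs [3, 3, 4] → best response Z (payoff 4)
  P2 vs C: payoffs [3, 2, 2] → best response X (payoff 3)
Mutual best responses: (A,Z) → Nash equilibria.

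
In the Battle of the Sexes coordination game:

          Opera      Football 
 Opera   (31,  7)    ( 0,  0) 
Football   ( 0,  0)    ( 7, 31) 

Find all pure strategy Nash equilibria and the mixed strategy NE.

Pure NE: (Opera, Opera) and (Football, Football); Mixed NE: p = 0.8158, q = 0.1842

Work:
Check pure NE:
(Opera, Opera): (31, 7) - no unilateral deviation beneficial
(Football, Football): (7, 31) - no unilateral deviation beneficial
Mixed NE: P1 plays Opera with p = 0.8158, P2 plays Opera with q = 0.1842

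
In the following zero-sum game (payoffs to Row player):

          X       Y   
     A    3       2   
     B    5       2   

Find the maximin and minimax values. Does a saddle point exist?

Maximin = 2, Minimax = 2, Saddle: True

Work:
Row minimums: [2, 2] → maximin = 2
Column maximums: [5, 2] → minimax = 2
Saddle point exists! Game value = 2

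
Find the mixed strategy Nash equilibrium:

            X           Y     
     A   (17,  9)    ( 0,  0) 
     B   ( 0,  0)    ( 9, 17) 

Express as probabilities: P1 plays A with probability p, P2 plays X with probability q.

p = 0.6538, q = 0.3462

Work:
Find probabilities that make opponent indifferent:
P2 chooses q to make P1 indifferent between A and B
P1 chooses p to make P2 indifferent between X and Y
Mixed NE: P1 plays (A: 0.6538, B: 0.3462), P2 plays (X: 0.3462, Y: 0.6538)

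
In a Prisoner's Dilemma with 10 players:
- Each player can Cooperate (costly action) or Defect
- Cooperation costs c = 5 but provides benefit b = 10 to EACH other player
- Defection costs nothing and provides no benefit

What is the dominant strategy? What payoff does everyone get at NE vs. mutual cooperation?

Dominant: Defect; NE payoff = 0; Coop payoff = 85

Work:
Defect dominates (saves cost c = 5, benefit to others is external)
NE: All defect → everyone gets 0
If all cooperate: each receives (9)×10 - 5 = 85
Social dilemma: 85 > 0 but NE gives 0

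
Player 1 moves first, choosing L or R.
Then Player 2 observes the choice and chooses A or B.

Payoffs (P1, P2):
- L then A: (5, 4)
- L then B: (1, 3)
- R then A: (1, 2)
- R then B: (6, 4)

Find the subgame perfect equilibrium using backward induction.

P1 plays R, P2 plays A after L and B after R; Payoff (6, 4)

Work:
Backward induction:
After L: P2 chooses A → P1 gets 5
After R: P2 chooses B → P1 gets 6
P1 chooses R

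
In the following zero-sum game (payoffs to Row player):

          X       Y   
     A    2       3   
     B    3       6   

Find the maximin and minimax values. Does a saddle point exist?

Maximin = 3, Minimax = 3, Saddle: True

Work:
Row minimums: [2, 3] → maximin = 3
Column maximums: [3, 6] → minimax = 3
Saddle point exists! Game value = 3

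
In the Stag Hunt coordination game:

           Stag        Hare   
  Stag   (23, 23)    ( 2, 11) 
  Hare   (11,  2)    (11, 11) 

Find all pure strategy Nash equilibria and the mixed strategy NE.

Pure NE: (Stag, Stag) and (Hare, Hare); Mixed NE: p = 0.4286, q = 0.4286

Work:
Check pure NE:
(Stag, Stag): (23, 23) - no unilateral deviation beneficial
(Hare, Hare): (11, 11) - no unilateral deviation beneficial
Mixed NE: P1 plays Stag with p = 0.4286, P2 plays Stag with q = 0.4286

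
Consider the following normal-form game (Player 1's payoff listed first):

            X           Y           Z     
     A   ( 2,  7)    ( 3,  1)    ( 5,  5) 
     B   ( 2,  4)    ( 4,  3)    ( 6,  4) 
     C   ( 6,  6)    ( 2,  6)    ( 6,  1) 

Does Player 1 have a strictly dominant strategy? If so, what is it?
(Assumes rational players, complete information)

No strictly dominant strategy exists for Player 1

Work:
A strategy strictly dominates another if it gives a strictly higher payoff against every opponent action. Compare each pair of P1's strategies column-by-column:
  A vs B: [2 vs 2, 3 vs 4, 5 vs 6] → A does not strictly dominate B (column X: 2 ≤ 2)
  A vs C: [2 vs 6, 3 vs 2, 5 vs 6] → A does not strictly dominate C (column X: 2 ≤ 6)
  B vs A: [2 vs 2, 4 vs 3, 6 vs 5] → B does not strictly dominate A (column X: 2 ≤ 2)
  B vs C: [2 vs 6, 4 vs 2, 6 vs 6] → B does not strictly dominate C (column X: 2 ≤ 6)
  C vs A: [6 vs 2, 2 vs 3, 6 vs 5] → C does not strictly dominate A (column Y: 2 ≤ 3)
  C vs B: [6 vs 2, 2 vs 4, 6 vs 6] → C does not strictly dominate B (column Y: 2 ≤ 4)
No single strategy strictly dominates all others → no strictly dominant strategy.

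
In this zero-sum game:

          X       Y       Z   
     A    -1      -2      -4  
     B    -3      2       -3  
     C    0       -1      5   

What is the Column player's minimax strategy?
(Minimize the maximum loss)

Column should play X, value = 0

Work:
Column player minimizes Row's maximum payoff:
Column X: max payoff to Row = 0
Column Y: max payoff to Row = 2
Column Z: max payoff to Row = 5
Minimum is 0, achieved by column X.
Minimax strategy: X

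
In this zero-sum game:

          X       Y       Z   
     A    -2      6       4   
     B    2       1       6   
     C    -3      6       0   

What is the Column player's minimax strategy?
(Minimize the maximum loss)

Column should play X, value = 2

Work:
Column player minimizes Row's maximum payoff:
Column X: max payoff to Row = 2
Column Y: max payoff to Row = 6
Column Z: max payoff to Row = 6
Minimum is 2, achieved by column X.
Minimax strategy: X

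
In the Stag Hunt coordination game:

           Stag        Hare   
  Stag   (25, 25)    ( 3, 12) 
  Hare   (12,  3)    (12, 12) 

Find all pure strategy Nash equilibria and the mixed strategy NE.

Pure NE: (Stag, Stag) and (Hare, Hare); Mixed NE: p = 0.4091, q = 0.4091

Work:
Check pure NE:
(Stag, Stag): (25, 25) - no unilateral deviation beneficial
(Hare, Hare): (12, 12) - no unilateral deviation beneficial
Mixed NE: P1 plays Stag with p = 0.4091, P2 plays Stag with q = 0.4091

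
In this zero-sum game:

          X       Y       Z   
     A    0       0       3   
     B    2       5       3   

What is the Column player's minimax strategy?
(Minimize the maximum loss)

Column should play X, value = 2

Work:
Column player minimizes Row's maximum payoff:
Column X: max payoff to Row = 2
Column Y: max payoff to Row = 5
Column Z: max payoff to Row = 3
Minimum is 2, achieved by column X.
Minimax strategy: X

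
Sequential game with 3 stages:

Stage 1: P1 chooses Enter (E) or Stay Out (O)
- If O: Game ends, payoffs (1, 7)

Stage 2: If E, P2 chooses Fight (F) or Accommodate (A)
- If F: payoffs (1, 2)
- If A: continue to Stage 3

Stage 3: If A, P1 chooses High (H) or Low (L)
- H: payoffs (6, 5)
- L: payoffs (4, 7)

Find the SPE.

SPE: (E, A, H); Outcome (6, 5)

Work:
Stage 3: P1 chooses H (6 vs 4)
Stage 2: P2: F->2, A->5 (anticipating H). Choose A
Stage 1: P1: O->1, E->6 (anticipating A, H). Choose E
SPE path: E -> A -> H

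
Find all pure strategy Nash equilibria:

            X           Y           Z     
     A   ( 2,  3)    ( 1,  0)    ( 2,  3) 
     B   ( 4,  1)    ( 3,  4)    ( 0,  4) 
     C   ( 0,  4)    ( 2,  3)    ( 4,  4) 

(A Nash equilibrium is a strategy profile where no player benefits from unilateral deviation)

Nash equilibrium: (B, Y), (C, Z)

Work:
Best responses:
  P1 vs X: payoffs [2, 4, 0] → best response B (payoff 4)
  P1 vs Y: payoffs [1, 3, 2] → best response B (payoff 3)
  P1 vs Z: payoffs [2, 0, 4] → best response C (payoff 4)
  P2 vs A: payoffs [3, 0, 3] → best response X/Z (payoff 3)
  P2 vs B: payoffs [1, 4, 4] → best response Y/Z (payoff 4)
  P2 vs C: payoffs [4, 3, 4] → best response X/Z (payoff 4)
Mutual best responses: (B,Y), (C,Z) → Nash equilibria.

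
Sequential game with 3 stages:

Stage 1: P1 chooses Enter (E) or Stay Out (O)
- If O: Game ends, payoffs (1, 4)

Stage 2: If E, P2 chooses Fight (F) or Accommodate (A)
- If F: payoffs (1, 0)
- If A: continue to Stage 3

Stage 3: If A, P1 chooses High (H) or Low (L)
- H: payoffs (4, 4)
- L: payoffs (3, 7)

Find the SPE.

SPE: (E, A, H); Outcome (4, 4)

Work:
Stage 3: P1 chooses H (4 vs 3)
Stage 2: P2: F->0, A->4 (anticipating H). Choose A
Stage 1: P1: O->1, E->4 (anticipating A, H). Choose E
SPE path: E -> A -> H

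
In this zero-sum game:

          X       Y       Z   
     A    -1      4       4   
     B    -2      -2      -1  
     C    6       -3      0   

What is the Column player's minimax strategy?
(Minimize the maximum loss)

Column should play Y or Z (all achieve the minimum), value = 4

Work:
Column player minimizes Row's maximum payoff:
Column X: max payoff to Row = 6
Column Y: max payoff to Row = 4
Column Z: max payoff to Row = 4
Minimum is 4, achieved by columns Y, Z (tied).
Each of Y or Z is a minimax strategy.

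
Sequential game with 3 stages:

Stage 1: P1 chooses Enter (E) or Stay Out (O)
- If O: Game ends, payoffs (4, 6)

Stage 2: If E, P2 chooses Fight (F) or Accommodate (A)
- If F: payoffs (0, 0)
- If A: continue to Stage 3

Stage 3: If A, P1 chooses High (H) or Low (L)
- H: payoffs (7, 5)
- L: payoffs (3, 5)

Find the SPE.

SPE: (E, A, H); Outcome (7, 5)

Work:
Stage 3: P1 chooses H (7 vs 3)
Stage 2: P2: F->0, A->5 (anticipating H). Choose A
Stage 1: P1: O->4, E->7 (anticipating A, H). Choose E
SPE path: E -> A -> H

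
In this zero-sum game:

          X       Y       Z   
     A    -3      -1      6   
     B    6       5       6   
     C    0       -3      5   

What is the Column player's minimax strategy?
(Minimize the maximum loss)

Column should play Y, value = 5

Work:
Column player minimizes Row's maximum payoff:
Column X: max payoff to Row = 6
Column Y: max payoff to Row = 5
Column Z: max payoff to Row = 6
Minimum is 5, achieved by column Y.
Minimax strategy: Y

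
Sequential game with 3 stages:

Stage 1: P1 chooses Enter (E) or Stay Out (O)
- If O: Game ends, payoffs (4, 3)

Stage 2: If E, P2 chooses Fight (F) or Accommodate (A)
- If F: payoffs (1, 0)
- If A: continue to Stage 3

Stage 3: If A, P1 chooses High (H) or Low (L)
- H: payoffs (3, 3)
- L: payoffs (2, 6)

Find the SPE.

SPE: (O, A, H); Outcome (4, 3)

Work:
Stage 3: P1 chooses H (3 vs 2)
Stage 2: P2: F->0, A->3 (anticipating H). Choose A
Stage 1: P1: O->4, E->3 (anticipating A, H). Choose O
SPE path: O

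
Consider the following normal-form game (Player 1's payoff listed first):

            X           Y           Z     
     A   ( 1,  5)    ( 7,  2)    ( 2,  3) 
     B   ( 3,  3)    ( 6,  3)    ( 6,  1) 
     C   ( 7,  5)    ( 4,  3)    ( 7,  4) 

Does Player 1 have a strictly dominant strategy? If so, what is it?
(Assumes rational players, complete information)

No strictly dominant strategy exists for Player 1

Work:
A strategy strictly dominates another if it gives a strictly higher payoff against every opponent action. Compare each pair of P1's strategies column-by-column:
  A vs B: [1 vs 3, 7 vs 6, 2 vs 6] → A does not strictly dominate B (column X: 1 ≤ 3)
  A vs C: [1 vs 7, 7 vs 4, 2 vs 7] → A does not strictly dominate C (column X: 1 ≤ 7)
  B vs A: [3 vs 1, 6 vs 7, 6 vs 2] → B does not strictly dominate A (column Y: 6 ≤ 7)
  B vs C: [3 vs 7, 6 vs 4, 6 vs 7] → B does not strictly dominate C (column X: 3 ≤ 7)
  C vs A: [7 vs 1, 4 vs 7, 7 vs 2] → C does not strictly dominate A (column Y: 4 ≤ 7)
  C vs B: [7 vs 3, 4 vs 6, 7 vs 6] → C does not strictly dominate B (column Y: 4 ≤ 6)
No single strategy strictly dominates all others → no strictly dominant strategy.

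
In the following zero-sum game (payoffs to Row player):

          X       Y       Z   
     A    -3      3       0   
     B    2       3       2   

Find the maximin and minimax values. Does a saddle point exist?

Maximin = 2, Minimax = 2, Saddle: True

Work:
Row minimums: [-3, 2] → maximin = 2
Column maximums: [2, 3, 2] → minimax = 2
Saddle point exists! Game value = 2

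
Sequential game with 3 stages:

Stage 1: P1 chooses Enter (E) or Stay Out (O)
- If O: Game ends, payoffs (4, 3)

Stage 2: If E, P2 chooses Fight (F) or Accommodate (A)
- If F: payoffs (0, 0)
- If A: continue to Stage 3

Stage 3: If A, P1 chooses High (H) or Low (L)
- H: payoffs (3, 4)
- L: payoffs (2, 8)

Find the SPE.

SPE: (O, A, H); Outcome (4, 3)

Work:
Stage 3: P1 chooses H (3 vs 2)
Stage 2: P2: F->0, A->4 (anticipating H). Choose A
Stage 1: P1: O->4, E->3 (anticipating A, H). Choose O
SPE path: O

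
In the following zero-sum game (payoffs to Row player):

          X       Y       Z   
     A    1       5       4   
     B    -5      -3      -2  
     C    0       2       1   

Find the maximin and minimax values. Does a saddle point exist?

Maximin = 1, Minimax = 1, Saddle: True

Work:
Row minimums: [1, -5, 0] → maximin = 1
Column maximums: [1, 5, 4] → minimax = 1
Saddle point exists! Game value = 1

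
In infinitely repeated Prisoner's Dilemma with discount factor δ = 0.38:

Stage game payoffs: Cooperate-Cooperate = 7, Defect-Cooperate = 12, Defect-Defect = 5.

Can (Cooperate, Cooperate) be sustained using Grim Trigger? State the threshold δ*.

δ* = 0.7143; since δ = 0.38 < 0.7143, cooperation cannot be sustained

Work:
For Grim Trigger:
Cooperate forever: 7/(1-δ)
Defect then punished: 12 + 5·δ/(1-δ)
Need: 7/(1-δ) ≥ 12 + 5·δ/(1-δ)
Solving: δ ≥ (T-R)/(T-P) = (12-7)/(12-5) = 0.7143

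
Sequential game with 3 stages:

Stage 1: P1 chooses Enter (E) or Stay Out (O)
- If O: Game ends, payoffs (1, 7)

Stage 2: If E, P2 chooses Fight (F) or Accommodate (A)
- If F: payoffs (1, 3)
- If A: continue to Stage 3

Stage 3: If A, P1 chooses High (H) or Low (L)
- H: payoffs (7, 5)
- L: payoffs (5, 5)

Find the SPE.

SPE: (E, A, H); Outcome (7, 5)

Work:
Stage 3: P1 chooses H (7 vs 5)
Stage 2: P2: F->3, A->5 (anticipating H). Choose A
Stage 1: P1: O->1, E->7 (anticipating A, H). Choose E
SPE path: E -> A -> H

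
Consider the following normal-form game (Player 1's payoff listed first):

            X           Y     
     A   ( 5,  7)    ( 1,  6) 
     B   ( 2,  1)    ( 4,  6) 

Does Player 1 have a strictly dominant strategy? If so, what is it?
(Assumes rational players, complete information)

No strictly dominant strategy exists for Player 1

Work:
A strategy strictly dominates another if it gives a strictly higher payoff against every opponent action. Compare each pair of P1's strategies column-by-column:
  A vs B: [5 vs 2, 1 vs 4] → A does not strictly dominate B (column Y: 1 ≤ 4)
  B vs A: [2 vs 5, 4 vs 1] → B does not strictly dominate A (column X: 2 ≤ 5)
No single strategy strictly dominates all others → no strictly dominant strategy.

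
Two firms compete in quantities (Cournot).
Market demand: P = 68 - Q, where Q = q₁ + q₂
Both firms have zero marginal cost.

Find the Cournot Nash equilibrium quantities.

q₁* = q₂* = 22.67; P* = 22.67

Work:
Profit: π_i = P·q_i = (a - q_i - q_j)·q_i
FOC: ∂π_i/∂q_i = a - 2q_i - q_j = 0
Reaction function: q_i = (68 - q_j)/2
Symmetry: q* = 68/3 = 22.67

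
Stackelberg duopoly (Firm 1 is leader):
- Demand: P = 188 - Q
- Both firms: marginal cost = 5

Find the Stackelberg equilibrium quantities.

q₁* (leader) = 91.5, q₂* (follower) = 45.75

Work:
Follower's reaction: q₂ = (a - c - q₁)/2
Leader substitutes: π₁ = q₁·(a - q₁ - (a-c-q₁)/2 - c)
FOC: q₁* = (188 - 5)/2 = 91.50
Then: q₂* = (188 - 5 - 91.5)/2 = 45.75
Leader has first-mover advantage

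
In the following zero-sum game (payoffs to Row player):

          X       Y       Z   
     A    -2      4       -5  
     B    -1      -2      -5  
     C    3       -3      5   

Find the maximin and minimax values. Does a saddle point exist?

Maximin = -3, Minimax = 3, Saddle: False

Work:
Row minimums: [-5, -5, -3] → maximin = -3
Column maximums: [3, 4, 5] → minimax = 3
No saddle point (maximin ≠ minimax). Mixed strategy needed.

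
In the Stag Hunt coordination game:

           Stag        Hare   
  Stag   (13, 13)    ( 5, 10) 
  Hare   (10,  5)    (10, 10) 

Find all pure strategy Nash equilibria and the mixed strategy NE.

Pure NE: (Stag, Stag) and (Hare, Hare); Mixed NE: p = 0.625, q = 0.625

Work:
Check pure NE:
(Stag, Stag): (13, 13) - no unilateral deviation beneficial
(Hare, Hare): (10, 10) - no unilateral deviation beneficial
Mixed NE: P1 plays Stag with p = 0.625, P2 plays Stag with q = 0.625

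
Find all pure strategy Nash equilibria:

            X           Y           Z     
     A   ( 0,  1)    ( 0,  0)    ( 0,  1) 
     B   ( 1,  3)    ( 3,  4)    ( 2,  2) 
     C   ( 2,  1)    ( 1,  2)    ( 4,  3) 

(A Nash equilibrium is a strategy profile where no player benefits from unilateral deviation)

Nash equilibrium: (B, Y), (C, Z)

Work:
Best responses:
  P1 vs X: payoffs [0, 1, 2] → best response C (payoff 2)
  P1 vs Y: payoffs [0, 3, 1] → best response B (payoff 3)
  P1 vs Z: payoffs [0, 2, 4] → best response C (payoff 4)
  P2 vs A: payoffs [1, 0, 1] → best response X/Z (payoff 1)
  P2 vs B: payoffs [3, 4, 2] → best response Y (payoff 4)
  P2 vs C: payoffs [1, 2, 3] → best response Z (payoff 3)
Mutual best responses: (B,Y), (C,Z) → Nash equilibria.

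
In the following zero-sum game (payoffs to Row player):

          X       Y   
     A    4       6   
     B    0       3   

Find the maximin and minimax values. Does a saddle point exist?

Maximin = 4, Minimax = 4, Saddle: True

Work:
Row minimums: [4, 0] → maximin = 4
Column maximums: [4, 6] → minimax = 4
Saddle point exists! Game value = 4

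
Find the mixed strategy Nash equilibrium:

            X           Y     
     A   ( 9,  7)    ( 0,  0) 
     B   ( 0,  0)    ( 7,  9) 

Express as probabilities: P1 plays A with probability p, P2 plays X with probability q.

p = 0.5625, q = 0.4375

Work:
Find probabilities that make opponent indifferent:
P2 chooses q to make P1 indifferent between A and B
P1 chooses p to make P2 indifferent between X and Y
Mixed NE: P1 plays (A: 0.5625, B: 0.4375), P2 plays (X: 0.4375, Y: 0.5625)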